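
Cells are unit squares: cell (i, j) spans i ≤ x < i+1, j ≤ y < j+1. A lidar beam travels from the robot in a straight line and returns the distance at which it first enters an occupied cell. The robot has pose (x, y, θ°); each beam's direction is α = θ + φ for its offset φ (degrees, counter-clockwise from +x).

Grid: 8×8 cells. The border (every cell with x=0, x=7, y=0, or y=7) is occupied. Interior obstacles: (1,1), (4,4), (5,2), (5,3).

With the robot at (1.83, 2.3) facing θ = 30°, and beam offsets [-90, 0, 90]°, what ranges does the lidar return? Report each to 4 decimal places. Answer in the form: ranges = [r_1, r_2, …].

ranges = [1.5011, 3.4000, 1.6600]

beam 1: φ=-90°, α=300°
  direction (0.5000, -0.8660); cell (1,2); t to first gridline: x 0.3400, y 0.3464 (then +2.0000 / +1.1547)
    (2,2) via x @ 0.3400
    (2,1) via y @ 0.3464
    (2,0) via y @ 1.5011  # hit
  → r_1 = 1.5011
beam 2: φ=0°, α=30°
  direction (0.8660, 0.5000); cell (1,2); t to first gridline: x 0.1963, y 1.4000 (then +1.1547 / +2.0000)
    (2,2) via x @ 0.1963
    (3,2) via x @ 1.3510
    (3,3) via y @ 1.4000
    (4,3) via x @ 2.5057
    (4,4) via y @ 3.4000  # hit
  → r_2 = 3.4000
beam 3: φ=90°, α=120°
  direction (-0.5000, 0.8660); cell (1,2); t to first gridline: x 1.6600, y 0.8083 (then +2.0000 / +1.1547)
    (1,3) via y @ 0.8083
    (0,3) via x @ 1.6600  # hit
  → r_3 = 1.6600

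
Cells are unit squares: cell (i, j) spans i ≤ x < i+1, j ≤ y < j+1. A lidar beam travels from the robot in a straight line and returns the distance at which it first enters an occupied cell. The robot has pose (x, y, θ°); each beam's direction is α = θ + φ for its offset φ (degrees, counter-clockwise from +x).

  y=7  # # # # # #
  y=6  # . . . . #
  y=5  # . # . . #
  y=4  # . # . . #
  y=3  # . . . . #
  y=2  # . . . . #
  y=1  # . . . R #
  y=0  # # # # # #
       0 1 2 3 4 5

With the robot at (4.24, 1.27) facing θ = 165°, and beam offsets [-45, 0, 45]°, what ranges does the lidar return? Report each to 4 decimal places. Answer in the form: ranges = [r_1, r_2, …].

beam 1: φ=-45°, α=120°
  dir = (cos 120°, sin 120°) = (-0.5000, 0.8660); from cell (4,1)
  next x-line at t=0.4800, next y-line at t=0.8429; Δt_x=2.0000, Δt_y=1.1547
    x: enter (3,1) at t=0.4800
    y: enter (3,2) at t=0.8429
    y: enter (3,3) at t=1.9976
    x: enter (2,3) at t=2.4800
    y: enter (2,4) at t=3.1523 ← occupied
  → r_1 = 3.1523
beam 2: φ=0°, α=165°
  dir = (cos 165°, sin 165°) = (-0.9659, 0.2588); from cell (4,1)
  next x-line at t=0.2485, next y-line at t=2.8205; Δt_x=1.0353, Δt_y=3.8637
    x: enter (3,1) at t=0.2485
    x: enter (2,1) at t=1.2837
    x: enter (1,1) at t=2.3190
    y: enter (1,2) at t=2.8205
    x: enter (0,2) at t=3.3543 ← occupied
  → r_2 = 3.3543
beam 3: φ=45°, α=210°
  dir = (cos 210°, sin 210°) = (-0.8660, -0.5000); from cell (4,1)
  next x-line at t=0.2771, next y-line at t=0.5400; Δt_x=1.1547, Δt_y=2.0000
    x: enter (3,1) at t=0.2771
    y: enter (3,0) at t=0.5400 ← occupied
  → r_3 = 0.5400

ranges = [3.1523, 3.3543, 0.5400]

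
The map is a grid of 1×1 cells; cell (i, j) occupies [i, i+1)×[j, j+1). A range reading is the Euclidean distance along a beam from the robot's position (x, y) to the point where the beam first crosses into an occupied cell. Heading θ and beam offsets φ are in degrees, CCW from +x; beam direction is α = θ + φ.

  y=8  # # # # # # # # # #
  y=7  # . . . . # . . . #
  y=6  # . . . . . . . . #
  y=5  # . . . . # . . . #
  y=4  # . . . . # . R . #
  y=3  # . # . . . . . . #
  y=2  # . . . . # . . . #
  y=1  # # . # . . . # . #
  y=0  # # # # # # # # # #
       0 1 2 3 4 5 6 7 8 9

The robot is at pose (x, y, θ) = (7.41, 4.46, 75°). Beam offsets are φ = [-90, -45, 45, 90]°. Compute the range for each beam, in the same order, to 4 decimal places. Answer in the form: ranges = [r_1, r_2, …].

ranges = [1.6461, 1.8360, 2.9329, 1.4597]

beam 1: φ=-90°, α=345°
  d=(0.9659,-0.2588)  start (7,4)  tX=0.6108 tY=1.7773  stride 1/|dx|=1.0353 1/|dy|=3.8637
    cross x-line → (8,4), t=0.6108
    cross x-line → (9,4), t=1.6461 (wall)
  → r_1 = 1.6461
beam 2: φ=-45°, α=30°
  d=(0.8660,0.5000)  start (7,4)  tX=0.6813 tY=1.0800  stride 1/|dx|=1.1547 1/|dy|=2.0000
    cross x-line → (8,4), t=0.6813
    cross y-line → (8,5), t=1.0800
    cross x-line → (9,5), t=1.8360 (wall)
  → r_2 = 1.8360
beam 3: φ=45°, α=120°
  d=(-0.5000,0.8660)  start (7,4)  tX=0.8200 tY=0.6235  stride 1/|dx|=2.0000 1/|dy|=1.1547
    cross y-line → (7,5), t=0.6235
    cross x-line → (6,5), t=0.8200
    cross y-line → (6,6), t=1.7782
    cross x-line → (5,6), t=2.8200
    cross y-line → (5,7), t=2.9329 (wall)
  → r_3 = 2.9329
beam 4: φ=90°, α=165°
  d=(-0.9659,0.2588)  start (7,4)  tX=0.4245 tY=2.0864  stride 1/|dx|=1.0353 1/|dy|=3.8637
    cross x-line → (6,4), t=0.4245
    cross x-line → (5,4), t=1.4597 (wall)
  → r_4 = 1.4597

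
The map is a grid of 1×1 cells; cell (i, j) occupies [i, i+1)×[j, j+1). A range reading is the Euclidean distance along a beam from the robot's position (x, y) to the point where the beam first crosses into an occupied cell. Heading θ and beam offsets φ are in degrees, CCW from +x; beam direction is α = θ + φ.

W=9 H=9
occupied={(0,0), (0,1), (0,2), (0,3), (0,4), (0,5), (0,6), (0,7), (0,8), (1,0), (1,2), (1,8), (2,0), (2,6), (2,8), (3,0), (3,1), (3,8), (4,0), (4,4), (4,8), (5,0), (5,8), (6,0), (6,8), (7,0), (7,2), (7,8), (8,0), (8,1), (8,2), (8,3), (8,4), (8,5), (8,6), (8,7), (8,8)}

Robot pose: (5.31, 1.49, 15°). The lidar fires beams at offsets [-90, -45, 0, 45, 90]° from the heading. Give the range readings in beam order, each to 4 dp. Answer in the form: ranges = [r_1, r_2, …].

ranges = [0.5073, 0.9800, 1.9705, 5.3800, 2.5985]

beam 1: φ=-90°, α=285°
  cosα=0.2588 sinα=-0.9659 | (5,1) | tMaxX 2.6660 tMaxY 0.5073 | tΔX 3.8637 tΔY 1.0353
    t=0.5073 [y] (5,0) — stop
  → r_1 = 0.5073
beam 2: φ=-45°, α=330°
  cosα=0.8660 sinα=-0.5000 | (5,1) | tMaxX 0.7967 tMaxY 0.9800 | tΔX 1.1547 tΔY 2.0000
    t=0.7967 [x] (6,1)
    t=0.9800 [y] (6,0) — stop
  → r_2 = 0.9800
beam 3: φ=0°, α=15°
  cosα=0.9659 sinα=0.2588 | (5,1) | tMaxX 0.7143 tMaxY 1.9705 | tΔX 1.0353 tΔY 3.8637
    t=0.7143 [x] (6,1)
    t=1.7496 [x] (7,1)
    t=1.9705 [y] (7,2) — stop
  → r_3 = 1.9705
beam 4: φ=45°, α=60°
  cosα=0.5000 sinα=0.8660 | (5,1) | tMaxX 1.3800 tMaxY 0.5889 | tΔX 2.0000 tΔY 1.1547
    t=0.5889 [y] (5,2)
    t=1.3800 [x] (6,2)
    t=1.7436 [y] (6,3)
    t=2.8983 [y] (6,4)
    t=3.3800 [x] (7,4)
    t=4.0530 [y] (7,5)
    t=5.2077 [y] (7,6)
    t=5.3800 [x] (8,6) — stop
  → r_4 = 5.3800
beam 5: φ=90°, α=105°
  cosα=-0.2588 sinα=0.9659 | (5,1) | tMaxX 1.1977 tMaxY 0.5280 | tΔX 3.8637 tΔY 1.0353
    t=0.5280 [y] (5,2)
    t=1.1977 [x] (4,2)
    t=1.5633 [y] (4,3)
    t=2.5985 [y] (4,4) — stop
  → r_5 = 2.5985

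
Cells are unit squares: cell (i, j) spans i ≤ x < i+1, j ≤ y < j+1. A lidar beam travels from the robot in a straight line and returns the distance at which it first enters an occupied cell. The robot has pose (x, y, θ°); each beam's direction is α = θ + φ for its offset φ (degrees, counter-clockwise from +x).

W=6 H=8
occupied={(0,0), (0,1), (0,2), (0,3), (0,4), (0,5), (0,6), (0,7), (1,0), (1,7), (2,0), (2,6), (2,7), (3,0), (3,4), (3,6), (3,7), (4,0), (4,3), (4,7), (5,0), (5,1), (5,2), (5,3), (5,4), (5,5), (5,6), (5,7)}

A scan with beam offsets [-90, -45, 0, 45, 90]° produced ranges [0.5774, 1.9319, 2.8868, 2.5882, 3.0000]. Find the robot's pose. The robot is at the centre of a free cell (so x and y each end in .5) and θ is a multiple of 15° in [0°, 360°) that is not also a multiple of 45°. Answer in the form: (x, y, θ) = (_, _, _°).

(x, y, θ) = (2.5, 1.5, 30°)

The pose lattice has 20·16 = 320 candidates. Test each by forward raycasting.
  (4.5, 2.5, 15°): beam 1 = 1.5529 ≠ 0.5774 ✗
  (2.5, 2.5, 195°): beam 1 = 4.6587 ≠ 0.5774 ✗
  (4.5, 2.5, 30°): beam 1 = 1.0000 ≠ 0.5774 ✗
  …
  (2.5, 1.5, 30°): r_1=0.5774, r_2=1.9319, r_3=2.8868, r_4=2.5882, r_5=3.0000 — all match ✓
Unique over the lattice → pose = (2.5, 1.5, 30°).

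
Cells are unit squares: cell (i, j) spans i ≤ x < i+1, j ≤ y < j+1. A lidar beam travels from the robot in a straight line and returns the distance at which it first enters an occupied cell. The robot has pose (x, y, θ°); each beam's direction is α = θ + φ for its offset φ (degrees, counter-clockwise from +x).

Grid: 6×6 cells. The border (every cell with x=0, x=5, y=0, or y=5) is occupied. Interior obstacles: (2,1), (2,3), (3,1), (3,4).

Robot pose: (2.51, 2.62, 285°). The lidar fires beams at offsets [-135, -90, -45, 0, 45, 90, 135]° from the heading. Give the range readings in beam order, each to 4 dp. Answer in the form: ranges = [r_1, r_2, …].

ranges = [1.7436, 1.5633, 0.7159, 0.6419, 1.2400, 2.5778, 0.4388]

beam 1: φ=-135°, α=150°
  direction (-0.8660, 0.5000); cell (2,2); t to first gridline: x 0.5889, y 0.7600 (then +1.1547 / +2.0000)
    (1,2) via x @ 0.5889
    (1,3) via y @ 0.7600
    (0,3) via x @ 1.7436  # hit
  → r_1 = 1.7436
beam 2: φ=-90°, α=195°
  direction (-0.9659, -0.2588); cell (2,2); t to first gridline: x 0.5280, y 2.3955 (then +1.0353 / +3.8637)
    (1,2) via x @ 0.5280
    (0,2) via x @ 1.5633  # hit
  → r_2 = 1.5633
beam 3: φ=-45°, α=240°
  direction (-0.5000, -0.8660); cell (2,2); t to first gridline: x 1.0200, y 0.7159 (then +2.0000 / +1.1547)
    (2,1) via y @ 0.7159  # hit
  → r_3 = 0.7159
beam 4: φ=0°, α=285°
  direction (0.2588, -0.9659); cell (2,2); t to first gridline: x 1.8932, y 0.6419 (then +3.8637 / +1.0353)
    (2,1) via y @ 0.6419  # hit
  → r_4 = 0.6419
beam 5: φ=45°, α=330°
  direction (0.8660, -0.5000); cell (2,2); t to first gridline: x 0.5658, y 1.2400 (then +1.1547 / +2.0000)
    (3,2) via x @ 0.5658
    (3,1) via y @ 1.2400  # hit
  → r_5 = 1.2400
beam 6: φ=90°, α=15°
  direction (0.9659, 0.2588); cell (2,2); t to first gridline: x 0.5073, y 1.4682 (then +1.0353 / +3.8637)
    (3,2) via x @ 0.5073
    (3,3) via y @ 1.4682
    (4,3) via x @ 1.5426
    (5,3) via x @ 2.5778  # hit
  → r_6 = 2.5778
beam 7: φ=135°, α=60°
  direction (0.5000, 0.8660); cell (2,2); t to first gridline: x 0.9800, y 0.4388 (then +2.0000 / +1.1547)
    (2,3) via y @ 0.4388  # hit
  → r_7 = 0.4388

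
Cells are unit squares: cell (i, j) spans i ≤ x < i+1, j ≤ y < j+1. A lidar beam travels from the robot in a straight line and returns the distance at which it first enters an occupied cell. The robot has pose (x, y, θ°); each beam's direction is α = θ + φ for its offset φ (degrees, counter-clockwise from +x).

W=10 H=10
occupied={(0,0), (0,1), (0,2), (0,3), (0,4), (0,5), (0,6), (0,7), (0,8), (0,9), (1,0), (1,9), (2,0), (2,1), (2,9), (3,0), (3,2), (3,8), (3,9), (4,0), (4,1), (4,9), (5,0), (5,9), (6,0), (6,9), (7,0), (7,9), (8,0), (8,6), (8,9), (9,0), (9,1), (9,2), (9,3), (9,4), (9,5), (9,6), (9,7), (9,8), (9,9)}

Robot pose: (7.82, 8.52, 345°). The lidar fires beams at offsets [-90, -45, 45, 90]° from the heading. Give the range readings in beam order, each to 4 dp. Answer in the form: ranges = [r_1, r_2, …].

beam 1: φ=-90°, α=255°
  dir = (cos 255°, sin 255°) = (-0.2588, -0.9659); from cell (7,8)
  next x-line at t=3.1682, next y-line at t=0.5383; Δt_x=3.8637, Δt_y=1.0353
    y: enter (7,7) at t=0.5383
    y: enter (7,6) at t=1.5736
    y: enter (7,5) at t=2.6089
    x: enter (6,5) at t=3.1682
    y: enter (6,4) at t=3.6442
    y: enter (6,3) at t=4.6794
    y: enter (6,2) at t=5.7147
    y: enter (6,1) at t=6.7500
    x: enter (5,1) at t=7.0319
    y: enter (5,0) at t=7.7853 ← occupied
  → r_1 = 7.7853
beam 2: φ=-45°, α=300°
  dir = (cos 300°, sin 300°) = (0.5000, -0.8660); from cell (7,8)
  next x-line at t=0.3600, next y-line at t=0.6004; Δt_x=2.0000, Δt_y=1.1547
    x: enter (8,8) at t=0.3600
    y: enter (8,7) at t=0.6004
    y: enter (8,6) at t=1.7551 ← occupied
  → r_2 = 1.7551
beam 3: φ=45°, α=30°
  dir = (cos 30°, sin 30°) = (0.8660, 0.5000); from cell (7,8)
  next x-line at t=0.2078, next y-line at t=0.9600; Δt_x=1.1547, Δt_y=2.0000
    x: enter (8,8) at t=0.2078
    y: enter (8,9) at t=0.9600 ← occupied
  → r_3 = 0.9600
beam 4: φ=90°, α=75°
  dir = (cos 75°, sin 75°) = (0.2588, 0.9659); from cell (7,8)
  next x-line at t=0.6955, next y-line at t=0.4969; Δt_x=3.8637, Δt_y=1.0353
    y: enter (7,9) at t=0.4969 ← occupied
  → r_4 = 0.4969

ranges = [7.7853, 1.7551, 0.9600, 0.4969]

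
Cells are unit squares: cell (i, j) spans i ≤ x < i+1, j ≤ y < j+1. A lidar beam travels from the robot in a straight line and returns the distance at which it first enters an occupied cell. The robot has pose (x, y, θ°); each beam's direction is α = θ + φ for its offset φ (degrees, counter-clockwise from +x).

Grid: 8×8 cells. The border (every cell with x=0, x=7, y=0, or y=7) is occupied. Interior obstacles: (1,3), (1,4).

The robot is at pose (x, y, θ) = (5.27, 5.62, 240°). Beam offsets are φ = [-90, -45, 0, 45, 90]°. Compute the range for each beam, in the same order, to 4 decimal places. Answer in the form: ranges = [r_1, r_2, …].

beam 1: φ=-90°, α=150°
  direction (-0.8660, 0.5000); cell (5,5); t to first gridline: x 0.3118, y 0.7600 (then +1.1547 / +2.0000)
    (4,5) via x @ 0.3118
    (4,6) via y @ 0.7600
    (3,6) via x @ 1.4665
    (2,6) via x @ 2.6212
    (2,7) via y @ 2.7600  # hit
  → r_1 = 2.7600
beam 2: φ=-45°, α=195°
  direction (-0.9659, -0.2588); cell (5,5); t to first gridline: x 0.2795, y 2.3955 (then +1.0353 / +3.8637)
    (4,5) via x @ 0.2795
    (3,5) via x @ 1.3148
    (2,5) via x @ 2.3501
    (2,4) via y @ 2.3955
    (1,4) via x @ 3.3854  # hit
  → r_2 = 3.3854
beam 3: φ=0°, α=240°
  direction (-0.5000, -0.8660); cell (5,5); t to first gridline: x 0.5400, y 0.7159 (then +2.0000 / +1.1547)
    (4,5) via x @ 0.5400
    (4,4) via y @ 0.7159
    (4,3) via y @ 1.8706
    (3,3) via x @ 2.5400
    (3,2) via y @ 3.0253
    (3,1) via y @ 4.1800
    (2,1) via x @ 4.5400
    (2,0) via y @ 5.3347  # hit
  → r_3 = 5.3347
beam 4: φ=45°, α=285°
  direction (0.2588, -0.9659); cell (5,5); t to first gridline: x 2.8205, y 0.6419 (then +3.8637 / +1.0353)
    (5,4) via y @ 0.6419
    (5,3) via y @ 1.6771
    (5,2) via y @ 2.7124
    (6,2) via x @ 2.8205
    (6,1) via y @ 3.7477
    (6,0) via y @ 4.7830  # hit
  → r_4 = 4.7830
beam 5: φ=90°, α=330°
  direction (0.8660, -0.5000); cell (5,5); t to first gridline: x 0.8429, y 1.2400 (then +1.1547 / +2.0000)
    (6,5) via x @ 0.8429
    (6,4) via y @ 1.2400
    (7,4) via x @ 1.9976  # hit
  → r_5 = 1.9976

ranges = [2.7600, 3.3854, 5.3347, 4.7830, 1.9976]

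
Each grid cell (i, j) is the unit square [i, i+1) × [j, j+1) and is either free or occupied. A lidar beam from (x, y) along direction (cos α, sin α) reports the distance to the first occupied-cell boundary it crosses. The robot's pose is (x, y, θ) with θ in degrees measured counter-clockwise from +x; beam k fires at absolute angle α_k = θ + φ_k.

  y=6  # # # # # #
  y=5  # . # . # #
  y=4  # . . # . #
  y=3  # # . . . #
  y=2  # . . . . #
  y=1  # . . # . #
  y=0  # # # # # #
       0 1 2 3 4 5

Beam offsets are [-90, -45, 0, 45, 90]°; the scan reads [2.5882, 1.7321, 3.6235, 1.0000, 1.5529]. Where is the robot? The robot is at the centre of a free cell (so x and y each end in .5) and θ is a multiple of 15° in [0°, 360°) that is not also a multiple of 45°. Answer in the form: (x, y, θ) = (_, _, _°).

(x, y, θ) = (2.5, 2.5, 105°)

Candidates: 15 free-cell centres × 16 headings = 240 poses. Raycast each; keep the one whose scan matches to 4 dp.
  (3.5, 3.5, 240°): beam 1 = 2.8868 ≠ 2.5882 ✗
  (4.5, 1.5, 150°): beam 1 = 1.0000 ≠ 2.5882 ✗
  (1.5, 2.5, 75°): beam 1 = 1.9319 ≠ 2.5882 ✗
  (1.5, 2.5, 240°): beam 1 = 0.5774 ≠ 2.5882 ✗
  (2.5, 4.5, 60°): beam 1 = 0.5774 ≠ 2.5882 ✗
  …
  (2.5, 2.5, 105°): r_1=2.5882, r_2=1.7321, r_3=3.6235, r_4=1.0000, r_5=1.5529 — all match ✓
No second candidate reproduces the full scan.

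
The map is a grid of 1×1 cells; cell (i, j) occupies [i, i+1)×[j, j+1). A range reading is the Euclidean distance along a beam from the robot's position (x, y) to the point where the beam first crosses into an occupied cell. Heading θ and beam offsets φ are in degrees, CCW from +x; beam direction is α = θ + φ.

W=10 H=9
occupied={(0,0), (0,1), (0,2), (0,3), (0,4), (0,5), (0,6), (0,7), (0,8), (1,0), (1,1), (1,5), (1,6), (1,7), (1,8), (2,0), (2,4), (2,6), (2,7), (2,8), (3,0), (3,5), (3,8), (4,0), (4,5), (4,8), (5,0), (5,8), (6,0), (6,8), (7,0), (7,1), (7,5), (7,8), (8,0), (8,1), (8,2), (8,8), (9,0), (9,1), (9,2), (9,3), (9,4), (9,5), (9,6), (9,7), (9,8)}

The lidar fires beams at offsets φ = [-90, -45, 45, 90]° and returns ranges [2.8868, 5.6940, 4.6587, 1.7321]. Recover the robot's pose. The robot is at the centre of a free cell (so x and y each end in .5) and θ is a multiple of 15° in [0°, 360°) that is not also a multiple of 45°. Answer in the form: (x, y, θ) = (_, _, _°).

(x, y, θ) = (6.5, 2.5, 150°)

Candidates: 43 free-cell centres × 16 headings = 688 poses. Raycast each; keep the one whose scan matches to 4 dp.
  (7.5, 4.5, 330°): beam 1 = 4.0415 ≠ 2.8868 ✗
  (5.5, 4.5, 300°): beam 1 = 5.0000 ≠ 2.8868 ✗
  (3.5, 2.5, 285°): beam 1 = 1.9319 ≠ 2.8868 ✗
  …
  (6.5, 2.5, 150°): r_1=2.8868, r_2=5.6940, r_3=4.6587, r_4=1.7321 — all match ✓
Unique over the lattice → pose = (6.5, 2.5, 150°).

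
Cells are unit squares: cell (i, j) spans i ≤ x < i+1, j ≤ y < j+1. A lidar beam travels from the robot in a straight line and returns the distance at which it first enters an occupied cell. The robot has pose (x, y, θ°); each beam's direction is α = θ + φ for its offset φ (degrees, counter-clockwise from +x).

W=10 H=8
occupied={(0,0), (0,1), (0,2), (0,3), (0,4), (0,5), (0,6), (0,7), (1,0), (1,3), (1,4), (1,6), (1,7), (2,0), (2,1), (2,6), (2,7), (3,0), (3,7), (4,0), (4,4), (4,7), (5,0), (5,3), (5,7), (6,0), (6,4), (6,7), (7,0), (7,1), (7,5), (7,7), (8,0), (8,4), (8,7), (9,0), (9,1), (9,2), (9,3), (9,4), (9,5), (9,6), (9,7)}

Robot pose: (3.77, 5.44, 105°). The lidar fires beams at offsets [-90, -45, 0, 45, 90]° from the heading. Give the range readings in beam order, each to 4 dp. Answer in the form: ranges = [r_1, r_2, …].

ranges = [5.4145, 1.8013, 1.6150, 1.1200, 1.8324]

beam 1: φ=-90°, α=15°
  dir = (cos 15°, sin 15°) = (0.9659, 0.2588); from cell (3,5)
  next x-line at t=0.2381, next y-line at t=2.1637; Δt_x=1.0353, Δt_y=3.8637
    x: enter (4,5) at t=0.2381
    x: enter (5,5) at t=1.2734
    y: enter (5,6) at t=2.1637
    x: enter (6,6) at t=2.3087
    x: enter (7,6) at t=3.3439
    x: enter (8,6) at t=4.3792
    x: enter (9,6) at t=5.4145 ← occupied
  → r_1 = 5.4145
beam 2: φ=-45°, α=60°
  dir = (cos 60°, sin 60°) = (0.5000, 0.8660); from cell (3,5)
  next x-line at t=0.4600, next y-line at t=0.6466; Δt_x=2.0000, Δt_y=1.1547
    x: enter (4,5) at t=0.4600
    y: enter (4,6) at t=0.6466
    y: enter (4,7) at t=1.8013 ← occupied
  → r_2 = 1.8013
beam 3: φ=0°, α=105°
  dir = (cos 105°, sin 105°) = (-0.2588, 0.9659); from cell (3,5)
  next x-line at t=2.9751, next y-line at t=0.5798; Δt_x=3.8637, Δt_y=1.0353
    y: enter (3,6) at t=0.5798
    y: enter (3,7) at t=1.6150 ← occupied
  → r_3 = 1.6150
beam 4: φ=45°, α=150°
  dir = (cos 150°, sin 150°) = (-0.8660, 0.5000); from cell (3,5)
  next x-line at t=0.8891, next y-line at t=1.1200; Δt_x=1.1547, Δt_y=2.0000
    x: enter (2,5) at t=0.8891
    y: enter (2,6) at t=1.1200 ← occupied
  → r_4 = 1.1200
beam 5: φ=90°, α=195°
  dir = (cos 195°, sin 195°) = (-0.9659, -0.2588); from cell (3,5)
  next x-line at t=0.7972, next y-line at t=1.7000; Δt_x=1.0353, Δt_y=3.8637
    x: enter (2,5) at t=0.7972
    y: enter (2,4) at t=1.7000
    x: enter (1,4) at t=1.8324 ← occupied
  → r_5 = 1.8324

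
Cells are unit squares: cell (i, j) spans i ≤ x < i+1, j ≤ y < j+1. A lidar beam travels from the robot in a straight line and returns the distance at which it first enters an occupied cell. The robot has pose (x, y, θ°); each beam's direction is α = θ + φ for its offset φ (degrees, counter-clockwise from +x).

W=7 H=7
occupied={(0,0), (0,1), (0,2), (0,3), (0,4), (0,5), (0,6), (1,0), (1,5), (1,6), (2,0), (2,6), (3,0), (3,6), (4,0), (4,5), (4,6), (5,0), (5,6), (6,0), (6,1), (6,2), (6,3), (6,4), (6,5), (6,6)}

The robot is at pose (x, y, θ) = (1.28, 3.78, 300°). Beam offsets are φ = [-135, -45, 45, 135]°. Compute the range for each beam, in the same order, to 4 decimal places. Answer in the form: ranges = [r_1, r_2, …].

beam 1: φ=-135°, α=165°
  d=(-0.9659,0.2588)  start (1,3)  tX=0.2899 tY=0.8500  stride 1/|dx|=1.0353 1/|dy|=3.8637
    cross x-line → (0,3), t=0.2899 (wall)
  → r_1 = 0.2899
beam 2: φ=-45°, α=255°
  d=(-0.2588,-0.9659)  start (1,3)  tX=1.0818 tY=0.8075  stride 1/|dx|=3.8637 1/|dy|=1.0353
    cross y-line → (1,2), t=0.8075
    cross x-line → (0,2), t=1.0818 (wall)
  → r_2 = 1.0818
beam 3: φ=45°, α=345°
  d=(0.9659,-0.2588)  start (1,3)  tX=0.7454 tY=3.0137  stride 1/|dx|=1.0353 1/|dy|=3.8637
    cross x-line → (2,3), t=0.7454
    cross x-line → (3,3), t=1.7807
    cross x-line → (4,3), t=2.8160
    cross y-line → (4,2), t=3.0137
    cross x-line → (5,2), t=3.8512
    cross x-line → (6,2), t=4.8865 (wall)
  → r_3 = 4.8865
beam 4: φ=135°, α=75°
  d=(0.2588,0.9659)  start (1,3)  tX=2.7819 tY=0.2278  stride 1/|dx|=3.8637 1/|dy|=1.0353
    cross y-line → (1,4), t=0.2278
    cross y-line → (1,5), t=1.2630 (wall)
  → r_4 = 1.2630

ranges = [0.2899, 1.0818, 4.8865, 1.2630]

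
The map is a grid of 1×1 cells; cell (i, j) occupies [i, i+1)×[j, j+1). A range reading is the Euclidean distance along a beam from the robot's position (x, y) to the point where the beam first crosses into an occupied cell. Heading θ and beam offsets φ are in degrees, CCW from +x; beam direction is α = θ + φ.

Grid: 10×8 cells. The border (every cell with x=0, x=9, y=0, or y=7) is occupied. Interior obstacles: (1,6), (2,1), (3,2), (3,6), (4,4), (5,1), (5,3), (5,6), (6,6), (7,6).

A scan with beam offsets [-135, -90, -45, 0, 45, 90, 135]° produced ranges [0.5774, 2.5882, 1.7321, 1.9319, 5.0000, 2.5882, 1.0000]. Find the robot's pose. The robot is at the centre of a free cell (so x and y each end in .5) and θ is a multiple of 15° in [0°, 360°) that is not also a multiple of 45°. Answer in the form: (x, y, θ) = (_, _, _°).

(x, y, θ) = (6.5, 5.5, 255°)

Enumerate (i+0.5, j+0.5, θ) over the 38 free cells and 16 admissible headings. For each, cast all 7 beams and compare to the given ranges.
  (1.5, 5.5, 15°): beam 1 = 1.0000 ≠ 0.5774 ✗
  (5.5, 4.5, 240°): beam 1 = 1.5529 ≠ 0.5774 ✗
  (4.5, 6.5, 15°): beam 1 = 6.3509 ≠ 0.5774 ✗
  (4.5, 6.5, 105°): beam 2 = 0.5176 ≠ 2.5882 ✗
  …
  (6.5, 5.5, 255°): r_1=0.5774, r_2=2.5882, r_3=1.7321, r_4=1.9319, r_5=5.0000, r_6=2.5882, r_7=1.0000 — all match ✓
No second candidate reproduces the full scan.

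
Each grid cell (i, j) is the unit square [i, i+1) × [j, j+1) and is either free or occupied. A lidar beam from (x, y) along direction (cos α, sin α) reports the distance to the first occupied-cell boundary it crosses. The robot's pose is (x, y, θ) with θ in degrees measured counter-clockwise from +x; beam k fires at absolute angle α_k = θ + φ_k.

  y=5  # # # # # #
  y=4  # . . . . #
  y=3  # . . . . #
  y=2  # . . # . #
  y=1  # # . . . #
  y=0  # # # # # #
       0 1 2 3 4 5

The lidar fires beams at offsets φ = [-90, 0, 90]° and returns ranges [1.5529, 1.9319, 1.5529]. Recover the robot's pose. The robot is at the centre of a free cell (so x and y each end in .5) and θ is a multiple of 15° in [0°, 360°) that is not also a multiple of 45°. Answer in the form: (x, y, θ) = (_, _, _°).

(x, y, θ) = (1.5, 3.5, 345°)

Candidates: 14 free-cell centres × 16 headings = 224 poses. Raycast each; keep the one whose scan matches to 4 dp.
  (1.5, 2.5, 300°): beam 1 = 0.5774 ≠ 1.5529 ✗
  (3.5, 4.5, 60°): beam 1 = 1.7321 ≠ 1.5529 ✗
  (1.5, 4.5, 255°): beam 1 = 0.5176 ≠ 1.5529 ✗
  …
  (1.5, 3.5, 345°): r_1=1.5529, r_2=1.9319, r_3=1.5529 — all match ✓
Unique over the lattice → pose = (1.5, 3.5, 345°).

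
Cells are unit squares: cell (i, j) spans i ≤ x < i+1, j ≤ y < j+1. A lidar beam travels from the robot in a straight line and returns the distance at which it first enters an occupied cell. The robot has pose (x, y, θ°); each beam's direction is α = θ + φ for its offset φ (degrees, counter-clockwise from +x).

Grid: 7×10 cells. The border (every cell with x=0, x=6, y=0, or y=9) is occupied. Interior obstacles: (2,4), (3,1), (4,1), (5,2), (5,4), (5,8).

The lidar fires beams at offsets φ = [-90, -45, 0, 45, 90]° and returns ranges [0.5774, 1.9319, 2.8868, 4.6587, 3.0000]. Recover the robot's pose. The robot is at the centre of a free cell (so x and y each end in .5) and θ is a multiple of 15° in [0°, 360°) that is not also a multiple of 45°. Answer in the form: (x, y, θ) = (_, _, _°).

(x, y, θ) = (1.5, 7.5, 300°)

Candidates: 34 free-cell centres × 16 headings = 544 poses. Raycast each; keep the one whose scan matches to 4 dp.
  (2.5, 1.5, 15°): beam 1 = 0.5176 ≠ 0.5774 ✗
  (3.5, 2.5, 285°): beam 1 = 2.5882 ≠ 0.5774 ✗
  (3.5, 3.5, 255°): beam 1 = 2.5882 ≠ 0.5774 ✗
  …
  (1.5, 7.5, 300°): r_1=0.5774, r_2=1.9319, r_3=2.8868, r_4=4.6587, r_5=3.0000 — all match ✓
Only this pose fits every beam.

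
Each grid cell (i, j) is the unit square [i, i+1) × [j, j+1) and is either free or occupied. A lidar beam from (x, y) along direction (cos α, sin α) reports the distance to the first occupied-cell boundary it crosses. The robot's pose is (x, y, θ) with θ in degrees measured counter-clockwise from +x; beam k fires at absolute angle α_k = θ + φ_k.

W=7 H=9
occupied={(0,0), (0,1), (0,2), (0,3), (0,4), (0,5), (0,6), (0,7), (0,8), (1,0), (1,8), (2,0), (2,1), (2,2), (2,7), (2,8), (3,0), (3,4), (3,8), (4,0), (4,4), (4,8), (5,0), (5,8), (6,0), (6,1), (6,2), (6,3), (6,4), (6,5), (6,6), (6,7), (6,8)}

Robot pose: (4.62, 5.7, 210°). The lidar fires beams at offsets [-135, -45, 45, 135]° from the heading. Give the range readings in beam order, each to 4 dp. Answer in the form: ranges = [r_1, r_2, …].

beam 1: φ=-135°, α=75°
  direction (0.2588, 0.9659); cell (4,5); t to first gridline: x 1.4682, y 0.3106 (then +3.8637 / +1.0353)
    (4,6) via y @ 0.3106
    (4,7) via y @ 1.3459
    (5,7) via x @ 1.4682
    (5,8) via y @ 2.3811  # hit
  → r_1 = 2.3811
beam 2: φ=-45°, α=165°
  direction (-0.9659, 0.2588); cell (4,5); t to first gridline: x 0.6419, y 1.1591 (then +1.0353 / +3.8637)
    (3,5) via x @ 0.6419
    (3,6) via y @ 1.1591
    (2,6) via x @ 1.6771
    (1,6) via x @ 2.7124
    (0,6) via x @ 3.7477  # hit
  → r_2 = 3.7477
beam 3: φ=45°, α=255°
  direction (-0.2588, -0.9659); cell (4,5); t to first gridline: x 2.3955, y 0.7247 (then +3.8637 / +1.0353)
    (4,4) via y @ 0.7247  # hit
  → r_3 = 0.7247
beam 4: φ=135°, α=345°
  direction (0.9659, -0.2588); cell (4,5); t to first gridline: x 0.3934, y 2.7046 (then +1.0353 / +3.8637)
    (5,5) via x @ 0.3934
    (6,5) via x @ 1.4287  # hit
  → r_4 = 1.4287

ranges = [2.3811, 3.7477, 0.7247, 1.4287]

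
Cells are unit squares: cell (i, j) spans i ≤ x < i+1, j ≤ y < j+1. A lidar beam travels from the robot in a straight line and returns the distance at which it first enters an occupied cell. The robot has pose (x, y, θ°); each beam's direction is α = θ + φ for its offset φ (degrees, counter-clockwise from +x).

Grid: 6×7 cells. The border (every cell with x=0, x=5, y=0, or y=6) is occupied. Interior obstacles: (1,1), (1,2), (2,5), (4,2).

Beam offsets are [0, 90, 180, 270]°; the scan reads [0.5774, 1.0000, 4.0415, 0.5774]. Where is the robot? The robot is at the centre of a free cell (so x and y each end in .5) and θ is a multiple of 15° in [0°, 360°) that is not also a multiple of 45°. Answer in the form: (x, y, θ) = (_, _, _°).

Enumerate (i+0.5, j+0.5, θ) over the 16 free cells and 16 admissible headings. For each, cast all 4 beams and compare to the given ranges.
  (2.5, 2.5, 60°): beam 1 = 4.0415 ≠ 0.5774 ✗
  (3.5, 1.5, 195°): beam 1 = 1.5529 ≠ 0.5774 ✗
  (4.5, 3.5, 195°): beam 1 = 2.5882 ≠ 0.5774 ✗
  …
  (4.5, 3.5, 330°): r_1=0.5774, r_2=1.0000, r_3=4.0415, r_4=0.5774 — all match ✓
Unique over the lattice → pose = (4.5, 3.5, 330°).

(x, y, θ) = (4.5, 3.5, 330°)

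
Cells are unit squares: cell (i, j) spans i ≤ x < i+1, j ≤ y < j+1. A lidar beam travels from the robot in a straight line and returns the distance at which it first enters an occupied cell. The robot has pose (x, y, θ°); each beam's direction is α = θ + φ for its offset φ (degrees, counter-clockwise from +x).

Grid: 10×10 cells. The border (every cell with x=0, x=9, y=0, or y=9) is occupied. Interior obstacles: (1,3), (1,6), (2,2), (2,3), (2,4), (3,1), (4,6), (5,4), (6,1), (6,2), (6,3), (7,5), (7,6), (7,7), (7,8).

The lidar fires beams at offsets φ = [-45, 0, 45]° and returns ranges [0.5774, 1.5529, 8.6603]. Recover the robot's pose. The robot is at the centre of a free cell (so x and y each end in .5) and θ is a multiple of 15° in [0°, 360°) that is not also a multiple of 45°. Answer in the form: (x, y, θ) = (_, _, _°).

(x, y, θ) = (1.5, 8.5, 255°)

Enumerate (i+0.5, j+0.5, θ) over the 49 free cells and 16 admissible headings. For each, cast all 3 beams and compare to the given ranges.
  (4.5, 1.5, 210°): beam 1 = 0.5176 ≠ 0.5774 ✗
  (3.5, 2.5, 120°): beam 1 = 3.6235 ≠ 0.5774 ✗
  (8.5, 4.5, 150°): beam 1 = 1.9319 ≠ 0.5774 ✗
  …
  (1.5, 8.5, 255°): r_1=0.5774, r_2=1.5529, r_3=8.6603 — all match ✓
Unique over the lattice → pose = (1.5, 8.5, 255°).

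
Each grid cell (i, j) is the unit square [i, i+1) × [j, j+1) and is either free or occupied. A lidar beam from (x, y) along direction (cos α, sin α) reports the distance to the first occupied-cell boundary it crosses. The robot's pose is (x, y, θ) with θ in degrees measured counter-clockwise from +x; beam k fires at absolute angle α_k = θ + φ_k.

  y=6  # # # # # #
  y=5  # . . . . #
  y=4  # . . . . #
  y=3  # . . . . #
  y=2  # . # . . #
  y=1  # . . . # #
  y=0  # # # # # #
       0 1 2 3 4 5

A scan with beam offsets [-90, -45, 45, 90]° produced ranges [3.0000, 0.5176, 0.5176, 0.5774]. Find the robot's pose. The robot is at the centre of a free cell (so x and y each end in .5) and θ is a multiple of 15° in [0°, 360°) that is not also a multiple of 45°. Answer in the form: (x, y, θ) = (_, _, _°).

(x, y, θ) = (4.5, 2.5, 300°)

Enumerate (i+0.5, j+0.5, θ) over the 18 free cells and 16 admissible headings. For each, cast all 4 beams and compare to the given ranges.
  (3.5, 5.5, 300°): beam 1 = 2.8868 ≠ 3.0000 ✗
  (4.5, 2.5, 105°): beam 1 = 0.5176 ≠ 3.0000 ✗
  (2.5, 1.5, 285°): beam 1 = 1.5529 ≠ 3.0000 ✗
  (3.5, 4.5, 120°): beam 1 = 1.7321 ≠ 3.0000 ✗
  …
  (4.5, 2.5, 300°): r_1=3.0000, r_2=0.5176, r_3=0.5176, r_4=0.5774 — all match ✓
No second candidate reproduces the full scan.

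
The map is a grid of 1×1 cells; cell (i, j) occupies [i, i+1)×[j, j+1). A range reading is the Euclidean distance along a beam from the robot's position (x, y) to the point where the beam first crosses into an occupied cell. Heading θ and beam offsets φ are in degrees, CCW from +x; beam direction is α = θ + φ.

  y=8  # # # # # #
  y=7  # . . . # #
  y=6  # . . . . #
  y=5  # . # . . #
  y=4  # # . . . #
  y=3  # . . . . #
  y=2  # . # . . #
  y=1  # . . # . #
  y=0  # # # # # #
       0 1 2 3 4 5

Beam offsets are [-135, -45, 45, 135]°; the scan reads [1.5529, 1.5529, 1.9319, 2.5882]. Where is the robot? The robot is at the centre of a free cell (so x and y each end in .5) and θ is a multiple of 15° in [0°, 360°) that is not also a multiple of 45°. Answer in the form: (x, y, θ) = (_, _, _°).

The pose lattice has 23·16 = 368 candidates. Test each by forward raycasting.
  (4.5, 3.5, 210°): beam 1 = 1.9319 ≠ 1.5529 ✗
  (4.5, 5.5, 60°): beam 1 = 1.9319 ≠ 1.5529 ✗
  (1.5, 5.5, 285°): beam 1 = 0.5774 ≠ 1.5529 ✗
  …
  (3.5, 3.5, 60°): r_1=1.5529, r_2=1.5529, r_3=1.9319, r_4=2.5882 — all match ✓
Unique over the lattice → pose = (3.5, 3.5, 60°).

(x, y, θ) = (3.5, 3.5, 60°)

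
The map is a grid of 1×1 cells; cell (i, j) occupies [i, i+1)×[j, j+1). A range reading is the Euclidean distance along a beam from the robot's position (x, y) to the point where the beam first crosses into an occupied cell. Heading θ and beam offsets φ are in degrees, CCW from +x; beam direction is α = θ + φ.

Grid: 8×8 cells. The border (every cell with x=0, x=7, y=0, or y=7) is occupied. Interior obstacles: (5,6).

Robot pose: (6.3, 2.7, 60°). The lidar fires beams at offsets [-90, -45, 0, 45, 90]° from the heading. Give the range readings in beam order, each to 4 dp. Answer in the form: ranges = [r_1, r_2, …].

ranges = [0.8083, 0.7247, 1.4000, 3.4164, 6.1199]

beam 1: φ=-90°, α=330°
  dir = (cos 330°, sin 330°) = (0.8660, -0.5000); from cell (6,2)
  next x-line at t=0.8083, next y-line at t=1.4000; Δt_x=1.1547, Δt_y=2.0000
    x: enter (7,2) at t=0.8083 ← occupied
  → r_1 = 0.8083
beam 2: φ=-45°, α=15°
  dir = (cos 15°, sin 15°) = (0.9659, 0.2588); from cell (6,2)
  next x-line at t=0.7247, next y-line at t=1.1591; Δt_x=1.0353, Δt_y=3.8637
    x: enter (7,2) at t=0.7247 ← occupied
  → r_2 = 0.7247
beam 3: φ=0°, α=60°
  dir = (cos 60°, sin 60°) = (0.5000, 0.8660); from cell (6,2)
  next x-line at t=1.4000, next y-line at t=0.3464; Δt_x=2.0000, Δt_y=1.1547
    y: enter (6,3) at t=0.3464
    x: enter (7,3) at t=1.4000 ← occupied
  → r_3 = 1.4000
beam 4: φ=45°, α=105°
  dir = (cos 105°, sin 105°) = (-0.2588, 0.9659); from cell (6,2)
  next x-line at t=1.1591, next y-line at t=0.3106; Δt_x=3.8637, Δt_y=1.0353
    y: enter (6,3) at t=0.3106
    x: enter (5,3) at t=1.1591
    y: enter (5,4) at t=1.3459
    y: enter (5,5) at t=2.3811
    y: enter (5,6) at t=3.4164 ← occupied
  → r_4 = 3.4164
beam 5: φ=90°, α=150°
  dir = (cos 150°, sin 150°) = (-0.8660, 0.5000); from cell (6,2)
  next x-line at t=0.3464, next y-line at t=0.6000; Δt_x=1.1547, Δt_y=2.0000
    x: enter (5,2) at t=0.3464
    y: enter (5,3) at t=0.6000
    x: enter (4,3) at t=1.5011
    y: enter (4,4) at t=2.6000
    x: enter (3,4) at t=2.6558
    x: enter (2,4) at t=3.8105
    y: enter (2,5) at t=4.6000
    x: enter (1,5) at t=4.9652
    x: enter (0,5) at t=6.1199 ← occupied
  → r_5 = 6.1199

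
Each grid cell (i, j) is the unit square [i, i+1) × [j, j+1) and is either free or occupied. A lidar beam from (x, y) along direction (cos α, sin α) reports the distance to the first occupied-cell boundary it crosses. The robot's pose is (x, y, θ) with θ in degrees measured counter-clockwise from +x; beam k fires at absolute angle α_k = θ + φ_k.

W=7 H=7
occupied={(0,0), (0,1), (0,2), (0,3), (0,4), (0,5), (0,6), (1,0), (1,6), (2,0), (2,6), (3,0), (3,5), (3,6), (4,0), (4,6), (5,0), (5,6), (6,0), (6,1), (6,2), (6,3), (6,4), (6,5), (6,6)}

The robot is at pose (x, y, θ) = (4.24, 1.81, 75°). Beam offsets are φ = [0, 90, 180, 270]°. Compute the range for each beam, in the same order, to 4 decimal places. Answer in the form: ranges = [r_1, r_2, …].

ranges = [4.3378, 3.3543, 0.8386, 1.8221]

beam 1: φ=0°, α=75°
  cosα=0.2588 sinα=0.9659 | (4,1) | tMaxX 2.9364 tMaxY 0.1967 | tΔX 3.8637 tΔY 1.0353
    t=0.1967 [y] (4,2)
    t=1.2320 [y] (4,3)
    t=2.2673 [y] (4,4)
    t=2.9364 [x] (5,4)
    t=3.3025 [y] (5,5)
    t=4.3378 [y] (5,6) — stop
  → r_1 = 4.3378
beam 2: φ=90°, α=165°
  cosα=-0.9659 sinα=0.2588 | (4,1) | tMaxX 0.2485 tMaxY 0.7341 | tΔX 1.0353 tΔY 3.8637
    t=0.2485 [x] (3,1)
    t=0.7341 [y] (3,2)
    t=1.2837 [x] (2,2)
    t=2.3190 [x] (1,2)
    t=3.3543 [x] (0,2) — stop
  → r_2 = 3.3543
beam 3: φ=180°, α=255°
  cosα=-0.2588 sinα=-0.9659 | (4,1) | tMaxX 0.9273 tMaxY 0.8386 | tΔX 3.8637 tΔY 1.0353
    t=0.8386 [y] (4,0) — stop
  → r_3 = 0.8386
beam 4: φ=270°, α=345°
  cosα=0.9659 sinα=-0.2588 | (4,1) | tMaxX 0.7868 tMaxY 3.1296 | tΔX 1.0353 tΔY 3.8637
    t=0.7868 [x] (5,1)
    t=1.8221 [x] (6,1) — stop
  → r_4 = 1.8221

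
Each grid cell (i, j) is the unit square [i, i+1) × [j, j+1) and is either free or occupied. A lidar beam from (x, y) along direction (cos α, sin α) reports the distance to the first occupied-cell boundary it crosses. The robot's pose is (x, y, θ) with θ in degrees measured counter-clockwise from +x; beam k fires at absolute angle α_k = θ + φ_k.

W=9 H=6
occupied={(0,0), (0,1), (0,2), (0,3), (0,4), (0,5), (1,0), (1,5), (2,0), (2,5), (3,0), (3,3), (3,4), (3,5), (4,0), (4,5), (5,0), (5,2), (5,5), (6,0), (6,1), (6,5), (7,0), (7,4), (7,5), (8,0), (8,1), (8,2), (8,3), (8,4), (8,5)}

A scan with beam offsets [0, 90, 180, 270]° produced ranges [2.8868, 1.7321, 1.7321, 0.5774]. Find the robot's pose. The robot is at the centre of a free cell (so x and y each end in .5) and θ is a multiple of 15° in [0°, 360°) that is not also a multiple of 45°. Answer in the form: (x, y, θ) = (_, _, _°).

Candidates: 23 free-cell centres × 16 headings = 368 poses. Raycast each; keep the one whose scan matches to 4 dp.
  (5.5, 3.5, 15°): beam 1 = 1.9319 ≠ 2.8868 ✗
  (2.5, 2.5, 75°): beam 1 = 1.9319 ≠ 2.8868 ✗
  (2.5, 1.5, 345°): beam 1 = 1.9319 ≠ 2.8868 ✗
  …
  (5.5, 3.5, 330°): r_1=2.8868, r_2=1.7321, r_3=1.7321, r_4=0.5774 — all match ✓
Only this pose fits every beam.

(x, y, θ) = (5.5, 3.5, 330°)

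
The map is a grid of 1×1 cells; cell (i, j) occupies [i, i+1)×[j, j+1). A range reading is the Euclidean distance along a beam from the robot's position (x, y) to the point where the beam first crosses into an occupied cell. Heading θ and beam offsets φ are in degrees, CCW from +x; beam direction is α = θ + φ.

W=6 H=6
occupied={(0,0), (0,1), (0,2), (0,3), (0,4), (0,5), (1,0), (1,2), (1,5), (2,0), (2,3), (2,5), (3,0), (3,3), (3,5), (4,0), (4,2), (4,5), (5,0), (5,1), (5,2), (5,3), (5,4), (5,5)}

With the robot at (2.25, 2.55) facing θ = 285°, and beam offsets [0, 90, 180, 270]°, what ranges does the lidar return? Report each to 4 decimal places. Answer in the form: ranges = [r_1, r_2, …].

beam 1: φ=0°, α=285°
  direction (0.2588, -0.9659); cell (2,2); t to first gridline: x 2.8978, y 0.5694 (then +3.8637 / +1.0353)
    (2,1) via y @ 0.5694
    (2,0) via y @ 1.6047  # hit
  → r_1 = 1.6047
beam 2: φ=90°, α=15°
  direction (0.9659, 0.2588); cell (2,2); t to first gridline: x 0.7765, y 1.7387 (then +1.0353 / +3.8637)
    (3,2) via x @ 0.7765
    (3,3) via y @ 1.7387  # hit
  → r_2 = 1.7387
beam 3: φ=180°, α=105°
  direction (-0.2588, 0.9659); cell (2,2); t to first gridline: x 0.9659, y 0.4659 (then +3.8637 / +1.0353)
    (2,3) via y @ 0.4659  # hit
  → r_3 = 0.4659
beam 4: φ=270°, α=195°
  direction (-0.9659, -0.2588); cell (2,2); t to first gridline: x 0.2588, y 2.1250 (then +1.0353 / +3.8637)
    (1,2) via x @ 0.2588  # hit
  → r_4 = 0.2588

ranges = [1.6047, 1.7387, 0.4659, 0.2588]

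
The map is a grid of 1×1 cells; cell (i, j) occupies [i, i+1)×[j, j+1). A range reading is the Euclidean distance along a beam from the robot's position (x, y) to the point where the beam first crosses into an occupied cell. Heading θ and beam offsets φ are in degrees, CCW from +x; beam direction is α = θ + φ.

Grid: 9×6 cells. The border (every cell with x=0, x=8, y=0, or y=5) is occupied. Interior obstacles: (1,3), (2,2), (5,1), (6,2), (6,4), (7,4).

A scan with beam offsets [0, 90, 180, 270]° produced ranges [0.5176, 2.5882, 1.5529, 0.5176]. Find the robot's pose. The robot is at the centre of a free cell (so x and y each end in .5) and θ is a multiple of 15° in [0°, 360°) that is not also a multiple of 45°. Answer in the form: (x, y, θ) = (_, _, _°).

Candidates: 22 free-cell centres × 16 headings = 352 poses. Raycast each; keep the one whose scan matches to 4 dp.
  (7.5, 2.5, 75°): beam 1 = 1.5529 ≠ 0.5176 ✗
  (5.5, 4.5, 330°): beam 1 = 0.5774 ≠ 0.5176 ✗
  (3.5, 1.5, 210°): beam 1 = 1.0000 ≠ 0.5176 ✗
  …
  (7.5, 1.5, 15°): r_1=0.5176, r_2=2.5882, r_3=1.5529, r_4=0.5176 — all match ✓
Unique over the lattice → pose = (7.5, 1.5, 15°).

(x, y, θ) = (7.5, 1.5, 15°)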